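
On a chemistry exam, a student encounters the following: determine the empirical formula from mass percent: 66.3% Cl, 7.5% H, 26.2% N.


Assume 100 g sample. Moles of each element:
  Cl: 66.3/35.45 = 1.87 mol
  H: 7.5/1.008 = 7.44 mol
  N: 26.2/14.01 = 1.87 mol
Divide by smallest (1.87):
  Cl: 1.87/1.87 = 1.0
  H: 7.44/1.87 = 3.98
  N: 1.87/1.87 = 1.0
Empirical formula: NH4Cl

NH4Cl


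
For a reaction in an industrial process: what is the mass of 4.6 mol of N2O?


M(N2O) = 44.02 g/mol
mass = n × M = 4.6 × 44.02 = 202.49 g

202.49 g


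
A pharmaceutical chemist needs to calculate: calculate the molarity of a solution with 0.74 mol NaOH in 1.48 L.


M = n/V = 0.74/1.48 = 0.500 mol/L

0.500 M


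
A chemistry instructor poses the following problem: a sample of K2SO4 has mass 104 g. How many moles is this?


M(K2SO4) = 174.27 g/mol
n = mass/M = 104/174.27 = 0.5968 mol

0.5968 mol


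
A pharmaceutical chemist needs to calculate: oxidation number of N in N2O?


2x + (-2) = 0, so x = +1
Oxidation number: +1

+1


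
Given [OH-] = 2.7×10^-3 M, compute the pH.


pOH = -log10([OH-]) = -log10(2.7×10^-3)
= 3 - log10(2.7) = 2.57
pH = 14 - pOH = 14 - 2.57 = 11.43

11.43


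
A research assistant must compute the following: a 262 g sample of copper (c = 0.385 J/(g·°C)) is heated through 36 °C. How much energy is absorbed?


q = mcΔT = 262 × 0.385 × 36
= 3631.32 J

3631.32 J


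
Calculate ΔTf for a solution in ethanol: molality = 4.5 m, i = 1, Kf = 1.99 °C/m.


ΔTf = Kf × m × i
= 1.99 × 4.5 × 1
= 8.955 °C

8.955 °C


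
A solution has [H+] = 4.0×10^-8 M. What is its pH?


pH = -log10([H+]) = -log10(4.0×10^-8)
= 8 - log10(4.0)
= 8 - 0.6
= 7.4

7.4


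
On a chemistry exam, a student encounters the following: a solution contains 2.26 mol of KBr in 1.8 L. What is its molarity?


M = n/V = 2.26/1.8 = 1.256 mol/L

1.256 M


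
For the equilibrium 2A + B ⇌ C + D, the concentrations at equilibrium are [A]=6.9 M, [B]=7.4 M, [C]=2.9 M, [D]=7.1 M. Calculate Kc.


Kc = [C][D]/([A]^2[B])
= (2.9^1 × 7.1^1)/(6.9^2 × 7.4^1)
= 20.59/352.314
= 0.05844

0.05844


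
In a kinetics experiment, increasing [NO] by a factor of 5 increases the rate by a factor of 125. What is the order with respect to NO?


rate ∝ [NO]^n
5^n = 125 → n = 3
Order in NO: 3

3


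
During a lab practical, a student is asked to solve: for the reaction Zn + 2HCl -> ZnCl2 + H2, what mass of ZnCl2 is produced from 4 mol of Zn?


Mole ratio ZnCl2:Zn = 1:1
n(ZnCl2) = 4 × 1/1 = 4.000 mol
mass = 4.000 × 136.28 = 545.12 g

545.12 g


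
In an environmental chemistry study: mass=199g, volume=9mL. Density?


ρ = mass/volume
= 199/9
= 22.111 g/mL

22.111 g/mL


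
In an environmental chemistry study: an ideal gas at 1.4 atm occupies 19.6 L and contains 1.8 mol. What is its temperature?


PV = nRT  (R = 0.08206 L·atm/(mol·K))
T = PV/(nR) = 1.4×19.6/(1.8×0.08206)
= 27.44/0.147708
= 185.77 K

185.77 K


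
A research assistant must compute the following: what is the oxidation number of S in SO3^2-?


x + 3(-2) = -2, so x = +4
Oxidation number: +4

+4


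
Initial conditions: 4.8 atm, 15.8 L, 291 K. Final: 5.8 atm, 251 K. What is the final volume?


P1V1/T1 = P2V2/T2
V2 = P1V1T2/(T1P2)
= 4.8×15.8×251/(291×5.8)
= 11.278 L

11.278 L


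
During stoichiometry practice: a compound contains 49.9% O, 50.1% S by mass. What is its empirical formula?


Assume 100 g sample. Moles of each element:
  O: 49.9/16.0 = 3.119 mol
  S: 50.1/32.07 = 1.562 mol
Divide by smallest (1.562):
  O: 3.119/1.562 = 2.0
  S: 1.562/1.562 = 1.0
Empirical formula: SO2

SO2


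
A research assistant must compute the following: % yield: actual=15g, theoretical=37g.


% yield = actual/theoretical × 100
= 15/37 × 100
= 40.54%

40.54%


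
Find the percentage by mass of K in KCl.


M(KCl) = 1×39.1 + 1×35.45 = 74.55 g/mol
Mass of K = 1 × 39.1 = 39.10 g/mol
% K = 39.10/74.55 × 100 = 52.45%

52.45%


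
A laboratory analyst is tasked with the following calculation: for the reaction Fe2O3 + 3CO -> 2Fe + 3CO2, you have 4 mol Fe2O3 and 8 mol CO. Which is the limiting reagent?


Mole ratio available / coefficient:
  Fe2O3: 4/1 = 4.000
  CO: 8/3 = 2.667
Smaller ratio is limiting.

CO


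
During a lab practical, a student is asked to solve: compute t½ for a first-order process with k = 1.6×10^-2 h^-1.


t½ = ln2/k = 0.693147/(1.6×10^-2 h^-1)
= 43.32 h

43.32 h


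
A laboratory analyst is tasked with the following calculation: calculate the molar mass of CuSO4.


M(CuSO4) = 1×63.55 + 1×32.07 + 4×16.0
= 63.55 + 32.07 + 64.0
= 159.62 g/mol

159.62 g/mol


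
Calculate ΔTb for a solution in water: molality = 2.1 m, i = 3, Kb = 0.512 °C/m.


ΔTb = Kb × m × i
= 0.512 × 2.1 × 3
= 3.2256 °C

3.2256 °C


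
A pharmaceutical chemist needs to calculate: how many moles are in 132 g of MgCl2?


M(MgCl2) = 95.21 g/mol
n = mass/M = 132/95.21 = 1.3864 mol

1.3864 mol


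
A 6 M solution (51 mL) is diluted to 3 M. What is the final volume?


C1V1 = C2V2
6 × 51 = 3 × V2
V2 = 306/3 = 102.0 mL

102.0 mL


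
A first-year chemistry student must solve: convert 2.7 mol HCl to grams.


M(HCl) = 36.46 g/mol
mass = n × M = 2.7 × 36.46 = 98.44 g

98.44 g


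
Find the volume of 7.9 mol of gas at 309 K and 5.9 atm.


PV = nRT  (R = 0.08206 L·atm/(mol·K))
V = nRT/P = 7.9×0.08206×309/5.9
= 33.952 L

33.952 L


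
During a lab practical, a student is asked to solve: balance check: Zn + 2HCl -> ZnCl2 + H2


Equation: Zn + 2HCl -> ZnCl2 + H2
Check atoms: Cl: 2=2, H: 2=2, Zn: 1=1
Balanced

Yes, balanced


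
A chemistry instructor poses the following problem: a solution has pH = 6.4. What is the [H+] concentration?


[H+] = 10^(-pH) = 10^(-6.4)
= 3.98×10^-7 M

3.98×10^-7 M


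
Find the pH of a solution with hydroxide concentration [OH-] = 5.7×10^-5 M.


pOH = -log10([OH-]) = -log10(5.7×10^-5)
= 5 - log10(5.7) = 4.24
pH = 14 - pOH = 14 - 4.24 = 9.76

9.76


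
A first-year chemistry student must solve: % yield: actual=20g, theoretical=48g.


% yield = actual/theoretical × 100
= 20/48 × 100
= 41.67%

41.67%


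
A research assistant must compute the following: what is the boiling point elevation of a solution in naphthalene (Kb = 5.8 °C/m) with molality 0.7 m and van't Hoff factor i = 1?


ΔTb = Kb × m × i
= 5.8 × 0.7 × 1
= 4.06 °C

4.06 °C


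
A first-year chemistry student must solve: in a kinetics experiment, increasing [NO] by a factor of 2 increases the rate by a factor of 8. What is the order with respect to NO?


rate ∝ [NO]^n
2^n = 8 → n = 3
Order in NO: 3

3


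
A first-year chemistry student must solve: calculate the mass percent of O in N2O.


M(N2O) = 2×14.01 + 1×16.0 = 44.02 g/mol
Mass of O = 1 × 16.0 = 16.00 g/mol
% O = 16.00/44.02 × 100 = 36.35%

36.35%


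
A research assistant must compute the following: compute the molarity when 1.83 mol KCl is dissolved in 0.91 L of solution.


M = n/V = 1.83/0.91 = 2.011 mol/L

2.011 M


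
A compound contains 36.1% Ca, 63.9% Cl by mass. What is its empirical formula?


Assume 100 g sample. Moles of each element:
  Ca: 36.1/40.08 = 0.901 mol
  Cl: 63.9/35.45 = 1.803 mol
Divide by smallest (0.901):
  Ca: 0.901/0.901 = 1.0
  Cl: 1.803/0.901 = 2.0
Empirical formula: CaCl2

CaCl2


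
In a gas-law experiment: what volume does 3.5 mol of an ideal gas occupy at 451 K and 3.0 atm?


PV = nRT  (R = 0.08206 L·atm/(mol·K))
V = nRT/P = 3.5×0.08206×451/3.0
= 43.177 L

43.177 L


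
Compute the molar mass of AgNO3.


M(AgNO3) = 1×107.87 + 1×14.01 + 3×16.0
= 107.87 + 14.01 + 48.0
= 169.88 g/mol

169.88 g/mol


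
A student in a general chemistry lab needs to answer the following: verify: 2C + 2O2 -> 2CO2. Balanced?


Equation: 2C + 2O2 -> 2CO2
Check atoms: C: 2=2, O: 4=4
Balanced

Yes, balanced


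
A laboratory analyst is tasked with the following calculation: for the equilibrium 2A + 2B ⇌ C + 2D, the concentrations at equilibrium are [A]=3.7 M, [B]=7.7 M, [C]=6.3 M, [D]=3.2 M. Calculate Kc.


Kc = [C][D]^2/([A]^2[B]^2)
= (6.3^1 × 3.2^2)/(3.7^2 × 7.7^2)
= 64.512/811.6801
= 0.07948

0.07948


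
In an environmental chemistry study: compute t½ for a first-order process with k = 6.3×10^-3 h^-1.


t½ = ln2/k = 0.693147/(6.3×10^-3 h^-1)
= 110.0 h

110.0 h


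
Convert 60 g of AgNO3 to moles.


M(AgNO3) = 169.88 g/mol
n = mass/M = 60/169.88 = 0.3532 mol

0.3532 mol


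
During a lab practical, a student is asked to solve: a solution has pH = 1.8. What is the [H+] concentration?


[H+] = 10^(-pH) = 10^(-1.8)
= 1.58×10^-2 M

1.58×10^-2 M


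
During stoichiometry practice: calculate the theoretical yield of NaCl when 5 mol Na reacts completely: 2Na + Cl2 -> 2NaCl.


Mole ratio NaCl:Na = 2:2
n(NaCl) = 5 × 2/2 = 5.000 mol
mass = 5.000 × 58.44 = 292.2 g

292.2 g


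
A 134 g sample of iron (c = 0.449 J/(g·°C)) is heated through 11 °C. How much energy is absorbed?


q = mcΔT = 134 × 0.449 × 11
= 661.83 J

661.83 J


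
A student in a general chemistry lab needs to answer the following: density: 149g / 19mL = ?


ρ = mass/volume
= 149/19
= 7.842 g/mL

7.842 g/mL


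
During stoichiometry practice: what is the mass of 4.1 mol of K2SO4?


M(K2SO4) = 174.27 g/mol
mass = n × M = 4.1 × 174.27 = 714.51 g

714.51 g


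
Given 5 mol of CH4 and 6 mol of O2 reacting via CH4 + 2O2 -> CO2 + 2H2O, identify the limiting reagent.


Mole ratio available / coefficient:
  CH4: 5/1 = 5.000
  O2: 6/2 = 3.000
Smaller ratio is limiting.

O2


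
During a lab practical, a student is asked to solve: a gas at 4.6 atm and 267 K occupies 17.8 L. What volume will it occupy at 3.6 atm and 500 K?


P1V1/T1 = P2V2/T2
V2 = P1V1T2/(T1P2)
= 4.6×17.8×500/(267×3.6)
= 42.593 L

42.593 L


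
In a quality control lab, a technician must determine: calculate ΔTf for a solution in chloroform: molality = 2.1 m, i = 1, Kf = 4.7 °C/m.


ΔTf = Kf × m × i
= 4.7 × 2.1 × 1
= 9.87 °C

9.87 °C


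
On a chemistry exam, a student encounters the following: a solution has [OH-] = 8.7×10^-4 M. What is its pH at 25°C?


pOH = -log10([OH-]) = -log10(8.7×10^-4)
= 4 - log10(8.7) = 3.06
pH = 14 - pOH = 14 - 3.06 = 10.94

10.94


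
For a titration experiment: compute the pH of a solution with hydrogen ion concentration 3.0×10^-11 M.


pH = -log10([H+]) = -log10(3.0×10^-11)
= 11 - log10(3.0)
= 11 - 0.48
= 10.52

10.52


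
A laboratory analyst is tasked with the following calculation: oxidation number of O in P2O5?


O is usually -2
Oxidation number: -2

-2


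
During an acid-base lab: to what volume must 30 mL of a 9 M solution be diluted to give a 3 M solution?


C1V1 = C2V2
9 × 30 = 3 × V2
V2 = 270/3 = 90.0 mL

90.0 mL


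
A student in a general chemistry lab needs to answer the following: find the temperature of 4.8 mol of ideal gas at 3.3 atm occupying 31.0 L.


PV = nRT  (R = 0.08206 L·atm/(mol·K))
T = PV/(nR) = 3.3×31.0/(4.8×0.08206)
= 102.30/0.393888
= 259.72 K

259.72 K


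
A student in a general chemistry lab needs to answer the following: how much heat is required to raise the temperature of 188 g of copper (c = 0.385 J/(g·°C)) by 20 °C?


q = mcΔT = 188 × 0.385 × 20
= 1447.60 J

1447.60 J


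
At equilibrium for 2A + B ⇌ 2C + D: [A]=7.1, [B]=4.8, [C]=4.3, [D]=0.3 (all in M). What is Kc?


Kc = [C]^2[D]/([A]^2[B])
= (4.3^2 × 0.3^1)/(7.1^2 × 4.8^1)
= 5.547/241.968
= 0.02292

0.02292


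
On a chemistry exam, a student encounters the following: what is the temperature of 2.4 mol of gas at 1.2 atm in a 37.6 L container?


PV = nRT  (R = 0.08206 L·atm/(mol·K))
T = PV/(nR) = 1.2×37.6/(2.4×0.08206)
= 45.12/0.196944
= 229.10 K

229.10 K


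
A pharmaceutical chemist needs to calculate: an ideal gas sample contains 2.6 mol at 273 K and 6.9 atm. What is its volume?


PV = nRT  (R = 0.08206 L·atm/(mol·K))
V = nRT/P = 2.6×0.08206×273/6.9
= 8.441 L

8.441 L


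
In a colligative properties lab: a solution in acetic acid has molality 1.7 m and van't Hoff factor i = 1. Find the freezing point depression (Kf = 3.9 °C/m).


ΔTf = Kf × m × i
= 3.9 × 1.7 × 1
= 6.63 °C

6.63 °C


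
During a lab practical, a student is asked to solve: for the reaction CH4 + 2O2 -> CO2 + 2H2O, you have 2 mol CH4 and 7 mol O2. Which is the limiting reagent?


Mole ratio available / coefficient:
  CH4: 2/1 = 2.000
  O2: 7/2 = 3.500
Smaller ratio is limiting.

CH4


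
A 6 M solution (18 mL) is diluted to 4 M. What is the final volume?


C1V1 = C2V2
6 × 18 = 4 × V2
V2 = 108/4 = 27.0 mL

27.0 mL


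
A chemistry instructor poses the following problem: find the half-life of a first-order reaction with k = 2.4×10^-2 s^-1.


t½ = ln2/k = 0.693147/(2.4×10^-2 s^-1)
= 28.88 s

28.88 s


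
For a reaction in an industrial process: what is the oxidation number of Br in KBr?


halide: -1
Oxidation number: -1

-1


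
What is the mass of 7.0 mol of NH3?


M(NH3) = 17.03 g/mol
mass = n × M = 7.0 × 17.03 = 119.21 g

119.21 g


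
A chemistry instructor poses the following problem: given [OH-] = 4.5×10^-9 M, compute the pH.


pOH = -log10([OH-]) = -log10(4.5×10^-9)
= 9 - log10(4.5) = 8.35
pH = 14 - pOH = 14 - 8.35 = 5.65

5.65


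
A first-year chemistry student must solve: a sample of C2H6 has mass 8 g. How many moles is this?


M(C2H6) = 30.07 g/mol
n = mass/M = 8/30.07 = 0.266 mol

0.266 mol


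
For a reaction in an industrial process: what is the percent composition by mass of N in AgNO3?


M(AgNO3) = 1×107.87 + 1×14.01 + 3×16.0 = 169.88 g/mol
Mass of N = 1 × 14.01 = 14.01 g/mol
% N = 14.01/169.88 × 100 = 8.25%

8.25%


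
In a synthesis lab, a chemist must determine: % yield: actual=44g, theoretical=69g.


% yield = actual/theoretical × 100
= 44/69 × 100
= 63.77%

63.77%


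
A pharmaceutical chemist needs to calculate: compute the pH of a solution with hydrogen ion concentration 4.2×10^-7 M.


pH = -log10([H+]) = -log10(4.2×10^-7)
= 7 - log10(4.2)
= 7 - 0.62
= 6.38

6.38


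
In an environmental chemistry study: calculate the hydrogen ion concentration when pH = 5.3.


[H+] = 10^(-pH) = 10^(-5.3)
= 5.01×10^-6 M

5.01×10^-6 M


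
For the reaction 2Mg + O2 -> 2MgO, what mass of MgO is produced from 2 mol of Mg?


Mole ratio MgO:Mg = 2:2
n(MgO) = 2 × 2/2 = 2.000 mol
mass = 2.000 × 40.31 = 80.62 g

80.62 g


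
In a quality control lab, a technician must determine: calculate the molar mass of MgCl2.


M(MgCl2) = 1×24.31 + 2×35.45
= 24.31 + 70.9
= 95.21 g/mol

95.21 g/mol


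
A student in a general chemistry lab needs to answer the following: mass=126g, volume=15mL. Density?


ρ = mass/volume
= 126/15
= 8.4 g/mL

8.4 g/mL


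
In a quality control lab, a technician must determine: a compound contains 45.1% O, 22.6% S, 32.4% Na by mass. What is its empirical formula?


Assume 100 g sample. Moles of each element:
  O: 45.1/16.0 = 2.819 mol
  S: 22.6/32.07 = 0.705 mol
  Na: 32.4/22.99 = 1.409 mol
Divide by smallest (0.705):
  O: 2.819/0.705 = 4.0
  S: 0.705/0.705 = 1.0
  Na: 1.409/0.705 = 2.0
Empirical formula: Na2SO4

Na2SO4


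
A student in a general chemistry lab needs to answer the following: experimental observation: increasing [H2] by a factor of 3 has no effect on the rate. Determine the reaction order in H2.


rate ∝ [H2]^n
rate ∝ [H2]^0
Order in H2: 0

0


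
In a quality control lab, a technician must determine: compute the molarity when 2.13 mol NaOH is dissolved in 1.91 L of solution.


M = n/V = 2.13/1.91 = 1.115 mol/L

1.115 M


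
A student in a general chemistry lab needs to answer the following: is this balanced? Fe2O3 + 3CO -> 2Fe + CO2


Equation: Fe2O3 + 3CO -> 2Fe + CO2
Check atoms: C: 3≠1, Fe: 2=2, O: 6≠2
Not balanced

No, not balanced


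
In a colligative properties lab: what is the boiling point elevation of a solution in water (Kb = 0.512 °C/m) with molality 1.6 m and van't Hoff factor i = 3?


ΔTb = Kb × m × i
= 0.512 × 1.6 × 3
= 2.4576 °C

2.4576 °C


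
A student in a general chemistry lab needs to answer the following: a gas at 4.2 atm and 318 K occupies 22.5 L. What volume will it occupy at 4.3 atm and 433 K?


P1V1/T1 = P2V2/T2
V2 = P1V1T2/(T1P2)
= 4.2×22.5×433/(318×4.3)
= 29.924 L

29.924 L


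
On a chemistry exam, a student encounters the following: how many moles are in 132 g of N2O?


M(N2O) = 44.02 g/mol
n = mass/M = 132/44.02 = 2.9986 mol

2.9986 mol


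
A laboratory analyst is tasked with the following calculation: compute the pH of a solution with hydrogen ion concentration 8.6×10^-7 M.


pH = -log10([H+]) = -log10(8.6×10^-7)
= 7 - log10(8.6)
= 7 - 0.93
= 6.07

6.07


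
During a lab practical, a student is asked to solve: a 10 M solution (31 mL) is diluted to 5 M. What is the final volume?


C1V1 = C2V2
10 × 31 = 5 × V2
V2 = 310/5 = 62.0 mL

62.0 mL


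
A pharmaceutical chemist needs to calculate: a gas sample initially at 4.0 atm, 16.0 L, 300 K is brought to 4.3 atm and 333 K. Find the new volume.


P1V1/T1 = P2V2/T2
V2 = P1V1T2/(T1P2)
= 4.0×16.0×333/(300×4.3)
= 16.521 L

16.521 L


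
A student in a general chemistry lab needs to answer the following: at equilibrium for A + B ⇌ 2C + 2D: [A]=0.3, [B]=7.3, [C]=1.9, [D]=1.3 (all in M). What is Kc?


Kc = [C]^2[D]^2/([A][B])
= (1.9^2 × 1.3^2)/(0.3^1 × 7.3^1)
= 6.1009/2.19
= 2.786

2.786


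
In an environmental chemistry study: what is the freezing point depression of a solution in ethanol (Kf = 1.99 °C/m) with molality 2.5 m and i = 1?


ΔTf = Kf × m × i
= 1.99 × 2.5 × 1
= 4.975 °C

4.975 °C


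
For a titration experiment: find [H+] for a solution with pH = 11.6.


[H+] = 10^(-pH) = 10^(-11.6)
= 2.51×10^-12 M

2.51×10^-12 M


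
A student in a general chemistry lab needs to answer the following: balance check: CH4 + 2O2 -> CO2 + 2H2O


Equation: CH4 + 2O2 -> CO2 + 2H2O
Check atoms: C: 1=1, H: 4=4, O: 4=4
Balanced

Yes, balanced


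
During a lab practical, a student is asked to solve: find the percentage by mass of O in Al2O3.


M(Al2O3) = 2×26.98 + 3×16.0 = 101.96 g/mol
Mass of O = 3 × 16.0 = 48.00 g/mol
% O = 48.00/101.96 × 100 = 47.08%

47.08%


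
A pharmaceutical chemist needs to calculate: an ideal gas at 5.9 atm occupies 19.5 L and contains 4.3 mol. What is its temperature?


PV = nRT  (R = 0.08206 L·atm/(mol·K))
T = PV/(nR) = 5.9×19.5/(4.3×0.08206)
= 115.05/0.352858
= 326.05 K

326.05 K


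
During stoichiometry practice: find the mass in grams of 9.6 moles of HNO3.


M(HNO3) = 63.02 g/mol
mass = n × M = 9.6 × 63.02 = 604.99 g

604.99 g


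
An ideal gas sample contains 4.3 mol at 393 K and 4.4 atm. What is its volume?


PV = nRT  (R = 0.08206 L·atm/(mol·K))
V = nRT/P = 4.3×0.08206×393/4.4
= 31.517 L

31.517 L


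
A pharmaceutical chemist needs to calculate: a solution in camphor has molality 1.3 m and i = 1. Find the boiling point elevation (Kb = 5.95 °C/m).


ΔTb = Kb × m × i
= 5.95 × 1.3 × 1
= 7.735 °C

7.735 °C


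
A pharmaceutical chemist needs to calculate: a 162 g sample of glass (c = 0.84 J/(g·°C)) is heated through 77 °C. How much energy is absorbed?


q = mcΔT = 162 × 0.84 × 77
= 10478.16 J

10478.16 J


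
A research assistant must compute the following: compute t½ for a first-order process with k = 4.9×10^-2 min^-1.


t½ = ln2/k = 0.693147/(4.9×10^-2 min^-1)
= 14.15 min

14.15 min


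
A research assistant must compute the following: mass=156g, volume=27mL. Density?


ρ = mass/volume
= 156/27
= 5.778 g/mL

5.778 g/mL


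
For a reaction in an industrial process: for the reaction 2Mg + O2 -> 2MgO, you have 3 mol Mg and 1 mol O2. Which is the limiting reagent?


Mole ratio available / coefficient:
  Mg: 3/2 = 1.500
  O2: 1/1 = 1.000
Smaller ratio is limiting.

O2


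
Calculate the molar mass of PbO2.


M(PbO2) = 1×207.2 + 2×16.0
= 207.2 + 32.0
= 239.2 g/mol

239.2 g/mol


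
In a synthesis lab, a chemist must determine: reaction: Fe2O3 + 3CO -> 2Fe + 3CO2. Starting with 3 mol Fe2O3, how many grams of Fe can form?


Mole ratio Fe:Fe2O3 = 2:1
n(Fe) = 3 × 2/1 = 6.000 mol
mass = 6.000 × 55.85 = 335.1 g

335.1 g


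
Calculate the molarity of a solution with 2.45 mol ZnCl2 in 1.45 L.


M = n/V = 2.45/1.45 = 1.690 mol/L

1.690 M


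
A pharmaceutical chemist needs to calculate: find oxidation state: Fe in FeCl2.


x + 2(-1) = 0, so x = +2
Oxidation number: +2

+2


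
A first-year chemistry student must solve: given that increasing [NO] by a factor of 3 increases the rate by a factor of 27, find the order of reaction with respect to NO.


rate ∝ [NO]^n
3^n = 27 → n = 3
Order in NO: 3

3


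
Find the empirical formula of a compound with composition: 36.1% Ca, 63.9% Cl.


Assume 100 g sample. Moles of each element:
  Ca: 36.1/40.08 = 0.901 mol
  Cl: 63.9/35.45 = 1.803 mol
Divide by smallest (0.901):
  Ca: 0.901/0.901 = 1.0
  Cl: 1.803/0.901 = 2.0
Empirical formula: CaCl2

CaCl2


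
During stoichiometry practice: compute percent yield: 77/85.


% yield = actual/theoretical × 100
= 77/85 × 100
= 90.59%

90.59%


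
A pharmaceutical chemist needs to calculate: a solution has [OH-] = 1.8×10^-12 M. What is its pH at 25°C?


pOH = -log10([OH-]) = -log10(1.8×10^-12)
= 12 - log10(1.8) = 11.74
pH = 14 - pOH = 14 - 11.74 = 2.26

2.26


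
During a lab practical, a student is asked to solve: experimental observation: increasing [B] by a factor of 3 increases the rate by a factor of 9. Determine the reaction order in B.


rate ∝ [B]^n
3^n = 9 → n = 2
Order in B: 2

2


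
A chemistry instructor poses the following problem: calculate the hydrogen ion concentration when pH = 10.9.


[H+] = 10^(-pH) = 10^(-10.9)
= 1.26×10^-11 M

1.26×10^-11 M


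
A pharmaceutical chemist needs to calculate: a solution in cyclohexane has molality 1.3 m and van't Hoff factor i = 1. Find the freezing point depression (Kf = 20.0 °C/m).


ΔTf = Kf × m × i
= 20.0 × 1.3 × 1
= 26.0 °C

26.0 °C


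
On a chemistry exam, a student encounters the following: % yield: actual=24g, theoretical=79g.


% yield = actual/theoretical × 100
= 24/79 × 100
= 30.38%

30.38%


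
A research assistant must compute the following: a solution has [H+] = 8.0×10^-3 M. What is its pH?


pH = -log10([H+]) = -log10(8.0×10^-3)
= 3 - log10(8.0)
= 3 - 0.9
= 2.1

2.1


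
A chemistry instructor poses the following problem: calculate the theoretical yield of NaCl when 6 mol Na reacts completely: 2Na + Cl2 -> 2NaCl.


Mole ratio NaCl:Na = 2:2
n(NaCl) = 6 × 2/2 = 6.000 mol
mass = 6.000 × 58.44 = 350.64 g

350.64 g


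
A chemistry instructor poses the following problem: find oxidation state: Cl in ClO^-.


x + (-2) = -1, so x = +1
Oxidation number: +1

+1


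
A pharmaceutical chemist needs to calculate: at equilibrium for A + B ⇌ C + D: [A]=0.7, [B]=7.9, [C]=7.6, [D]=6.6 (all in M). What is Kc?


Kc = [C][D]/([A][B])
= (7.6^1 × 6.6^1)/(0.7^1 × 7.9^1)
= 50.16/5.53
= 9.071

9.071


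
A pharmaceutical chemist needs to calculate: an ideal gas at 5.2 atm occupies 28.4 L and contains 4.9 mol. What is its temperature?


PV = nRT  (R = 0.08206 L·atm/(mol·K))
T = PV/(nR) = 5.2×28.4/(4.9×0.08206)
= 147.68/0.402094
= 367.28 K

367.28 K


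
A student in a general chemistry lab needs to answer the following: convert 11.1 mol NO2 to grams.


M(NO2) = 46.01 g/mol
mass = n × M = 11.1 × 46.01 = 510.71 g

510.71 g


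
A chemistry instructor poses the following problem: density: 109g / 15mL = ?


ρ = mass/volume
= 109/15
= 7.267 g/mL

7.267 g/mL


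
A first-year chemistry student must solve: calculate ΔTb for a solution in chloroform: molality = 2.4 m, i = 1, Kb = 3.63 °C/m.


ΔTb = Kb × m × i
= 3.63 × 2.4 × 1
= 8.712 °C

8.712 °C


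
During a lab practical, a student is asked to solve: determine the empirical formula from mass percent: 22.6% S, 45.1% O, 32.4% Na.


Assume 100 g sample. Moles of each element:
  S: 22.6/32.07 = 0.705 mol
  O: 45.1/16.0 = 2.819 mol
  Na: 32.4/22.99 = 1.409 mol
Divide by smallest (0.705):
  S: 0.705/0.705 = 1.0
  O: 2.819/0.705 = 4.0
  Na: 1.409/0.705 = 2.0
Empirical formula: Na2SO4

Na2SO4


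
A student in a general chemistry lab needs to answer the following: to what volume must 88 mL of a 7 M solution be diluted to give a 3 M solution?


C1V1 = C2V2
7 × 88 = 3 × V2
V2 = 616/3 = 205.33 mL

205.33 mL


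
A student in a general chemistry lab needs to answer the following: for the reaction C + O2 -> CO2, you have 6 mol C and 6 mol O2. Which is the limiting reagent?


Mole ratio available / coefficient:
  C: 6/1 = 6.000
  O2: 6/1 = 6.000
Smaller ratio is limiting.

neither (stoichiometric); C and O2 are fully consumed


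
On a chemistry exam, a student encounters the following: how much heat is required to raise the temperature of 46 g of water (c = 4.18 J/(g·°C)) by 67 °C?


q = mcΔT = 46 × 4.18 × 67
= 12882.76 J

12882.76 J


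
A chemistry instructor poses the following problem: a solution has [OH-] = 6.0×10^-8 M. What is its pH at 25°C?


pOH = -log10([OH-]) = -log10(6.0×10^-8)
= 8 - log10(6.0) = 7.22
pH = 14 - pOH = 14 - 7.22 = 6.78

6.78


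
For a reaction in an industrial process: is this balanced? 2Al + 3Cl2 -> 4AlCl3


Equation: 2Al + 3Cl2 -> 4AlCl3
Check atoms: Al: 2≠4, Cl: 6≠12
Not balanced

No, not balanced


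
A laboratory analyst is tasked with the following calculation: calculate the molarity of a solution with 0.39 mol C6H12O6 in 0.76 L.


M = n/V = 0.39/0.76 = 0.513 mol/L

0.513 M


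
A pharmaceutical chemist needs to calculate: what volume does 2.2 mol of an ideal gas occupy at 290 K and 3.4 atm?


PV = nRT  (R = 0.08206 L·atm/(mol·K))
V = nRT/P = 2.2×0.08206×290/3.4
= 15.398 L

15.398 L


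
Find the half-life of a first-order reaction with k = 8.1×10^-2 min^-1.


t½ = ln2/k = 0.693147/(8.1×10^-2 min^-1)
= 8.557 min

8.557 min


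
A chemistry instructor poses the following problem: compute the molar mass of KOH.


M(KOH) = 1×39.1 + 1×16.0 + 1×1.008
= 39.1 + 16.0 + 1.01
= 56.11 g/mol

56.11 g/mol


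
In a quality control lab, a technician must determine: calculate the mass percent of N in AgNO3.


M(AgNO3) = 1×107.87 + 1×14.01 + 3×16.0 = 169.88 g/mol
Mass of N = 1 × 14.01 = 14.01 g/mol
% N = 14.01/169.88 × 100 = 8.25%

8.25%


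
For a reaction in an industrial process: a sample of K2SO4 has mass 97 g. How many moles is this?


M(K2SO4) = 174.27 g/mol
n = mass/M = 97/174.27 = 0.5566 mol

0.5566 mol


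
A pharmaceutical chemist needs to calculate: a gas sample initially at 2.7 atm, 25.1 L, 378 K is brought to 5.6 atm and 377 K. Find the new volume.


P1V1/T1 = P2V2/T2
V2 = P1V1T2/(T1P2)
= 2.7×25.1×377/(378×5.6)
= 12.07 L

12.07 L


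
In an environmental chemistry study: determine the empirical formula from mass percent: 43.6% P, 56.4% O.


Assume 100 g sample. Moles of each element:
  P: 43.6/30.97 = 1.408 mol
  O: 56.4/16.0 = 3.525 mol
Divide by smallest (1.408):
  P: 1.408/1.408 = 1.0
  O: 3.525/1.408 = 2.5
Multiply all ratios by 2 to obtain whole numbers.
Empirical formula: P2O5

P2O5


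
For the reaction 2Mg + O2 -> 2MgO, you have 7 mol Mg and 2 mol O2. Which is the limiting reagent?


Mole ratio available / coefficient:
  Mg: 7/2 = 3.500
  O2: 2/1 = 2.000
Smaller ratio is limiting.

O2


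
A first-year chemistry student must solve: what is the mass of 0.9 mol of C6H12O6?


M(C6H12O6) = 180.16 g/mol
mass = n × M = 0.9 × 180.16 = 162.14 g

162.14 g


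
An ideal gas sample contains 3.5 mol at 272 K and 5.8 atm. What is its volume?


PV = nRT  (R = 0.08206 L·atm/(mol·K))
V = nRT/P = 3.5×0.08206×272/5.8
= 13.469 L

13.469 L


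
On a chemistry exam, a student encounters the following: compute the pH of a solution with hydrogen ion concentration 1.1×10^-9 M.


pH = -log10([H+]) = -log10(1.1×10^-9)
= 9 - log10(1.1)
= 9 - 0.04
= 8.96

8.96


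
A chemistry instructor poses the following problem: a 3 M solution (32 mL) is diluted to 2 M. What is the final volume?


C1V1 = C2V2
3 × 32 = 2 × V2
V2 = 96/2 = 48.0 mL

48.0 mL


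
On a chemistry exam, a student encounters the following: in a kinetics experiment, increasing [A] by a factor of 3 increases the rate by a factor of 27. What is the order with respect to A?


rate ∝ [A]^n
3^n = 27 → n = 3
Order in A: 3

3


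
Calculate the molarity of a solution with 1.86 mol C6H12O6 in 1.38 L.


M = n/V = 1.86/1.38 = 1.348 mol/L

1.348 M


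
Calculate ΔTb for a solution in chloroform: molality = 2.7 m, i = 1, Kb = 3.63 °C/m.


ΔTb = Kb × m × i
= 3.63 × 2.7 × 1
= 9.801 °C

9.801 °C


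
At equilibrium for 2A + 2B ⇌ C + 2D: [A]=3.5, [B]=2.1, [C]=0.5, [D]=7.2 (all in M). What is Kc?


Kc = [C][D]^2/([A]^2[B]^2)
= (0.5^1 × 7.2^2)/(3.5^2 × 2.1^2)
= 25.92/54.0225
= 0.4798

0.4798


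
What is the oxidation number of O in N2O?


O is usually -2
Oxidation number: -2

-2


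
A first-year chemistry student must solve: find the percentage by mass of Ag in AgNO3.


M(AgNO3) = 1×107.87 + 1×14.01 + 3×16.0 = 169.88 g/mol
Mass of Ag = 1 × 107.87 = 107.87 g/mol
% Ag = 107.87/169.88 × 100 = 63.50%

63.50%


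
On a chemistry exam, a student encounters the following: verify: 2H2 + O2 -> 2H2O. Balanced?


Equation: 2H2 + O2 -> 2H2O
Check atoms: H: 4=4, O: 2=2
Balanced

Yes, balanced


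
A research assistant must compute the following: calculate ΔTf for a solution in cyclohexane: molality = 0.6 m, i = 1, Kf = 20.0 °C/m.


ΔTf = Kf × m × i
= 20.0 × 0.6 × 1
= 12.0 °C

12.0 °C


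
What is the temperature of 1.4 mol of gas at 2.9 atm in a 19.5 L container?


PV = nRT  (R = 0.08206 L·atm/(mol·K))
T = PV/(nR) = 2.9×19.5/(1.4×0.08206)
= 56.55/0.114884
= 492.24 K

492.24 K


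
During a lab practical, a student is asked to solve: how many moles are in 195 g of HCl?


M(HCl) = 36.46 g/mol
n = mass/M = 195/36.46 = 5.3483 mol

5.3483 mol


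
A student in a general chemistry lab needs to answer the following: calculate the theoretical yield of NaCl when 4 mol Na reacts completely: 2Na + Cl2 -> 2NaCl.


Mole ratio NaCl:Na = 2:2
n(NaCl) = 4 × 2/2 = 4.000 mol
mass = 4.000 × 58.44 = 233.76 g

233.76 g


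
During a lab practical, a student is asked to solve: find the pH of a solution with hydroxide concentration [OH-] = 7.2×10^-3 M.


pOH = -log10([OH-]) = -log10(7.2×10^-3)
= 3 - log10(7.2) = 2.14
pH = 14 - pOH = 14 - 2.14 = 11.86

11.86


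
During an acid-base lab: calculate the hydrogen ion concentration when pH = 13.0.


[H+] = 10^(-pH) = 10^(-13.0)
= 1.0×10^-13 M

1.0×10^-13 M


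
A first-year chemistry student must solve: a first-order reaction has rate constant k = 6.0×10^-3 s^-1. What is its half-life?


t½ = ln2/k = 0.693147/(6.0×10^-3 s^-1)
= 115.5 s

115.5 s


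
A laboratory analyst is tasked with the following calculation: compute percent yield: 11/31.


% yield = actual/theoretical × 100
= 11/31 × 100
= 35.48%

35.48%


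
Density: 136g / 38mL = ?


ρ = mass/volume
= 136/38
= 3.579 g/mL

3.579 g/mL


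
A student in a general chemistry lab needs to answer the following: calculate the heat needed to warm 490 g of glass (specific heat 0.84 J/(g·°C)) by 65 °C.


q = mcΔT = 490 × 0.84 × 65
= 26754.00 J

26754.00 J


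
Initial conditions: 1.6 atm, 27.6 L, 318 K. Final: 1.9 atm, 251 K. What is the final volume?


P1V1/T1 = P2V2/T2
V2 = P1V1T2/(T1P2)
= 1.6×27.6×251/(318×1.9)
= 18.345 L

18.345 L


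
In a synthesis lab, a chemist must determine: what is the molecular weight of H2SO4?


M(H2SO4) = 2×1.008 + 1×32.07 + 4×16.0
= 2.02 + 32.07 + 64.0
= 98.09 g/mol

98.09 g/mol


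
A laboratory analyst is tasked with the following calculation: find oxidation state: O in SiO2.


O is usually -2
Oxidation number: -2

-2


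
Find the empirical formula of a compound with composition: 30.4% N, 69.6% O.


Assume 100 g sample. Moles of each element:
  N: 30.4/14.01 = 2.17 mol
  O: 69.6/16.0 = 4.35 mol
Divide by smallest (2.17):
  N: 2.17/2.17 = 1.0
  O: 4.35/2.17 = 2.0
Empirical formula: NO2

NO2


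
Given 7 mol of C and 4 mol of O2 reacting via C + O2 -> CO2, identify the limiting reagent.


Mole ratio available / coefficient:
  C: 7/1 = 7.000
  O2: 4/1 = 4.000
Smaller ratio is limiting.

O2


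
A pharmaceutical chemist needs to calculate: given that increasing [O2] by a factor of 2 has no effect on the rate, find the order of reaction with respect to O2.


rate ∝ [O2]^n
rate ∝ [O2]^0
Order in O2: 0

0


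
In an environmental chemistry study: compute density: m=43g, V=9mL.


ρ = mass/volume
= 43/9
= 4.778 g/mL

4.778 g/mL


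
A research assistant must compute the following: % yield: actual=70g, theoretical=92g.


% yield = actual/theoretical × 100
= 70/92 × 100
= 76.09%

76.09%


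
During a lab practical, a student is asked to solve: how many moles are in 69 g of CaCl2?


M(CaCl2) = 110.98 g/mol
n = mass/M = 69/110.98 = 0.6217 mol

0.6217 mol


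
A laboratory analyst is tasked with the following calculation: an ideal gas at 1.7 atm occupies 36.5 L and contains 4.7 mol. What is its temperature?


PV = nRT  (R = 0.08206 L·atm/(mol·K))
T = PV/(nR) = 1.7×36.5/(4.7×0.08206)
= 62.05/0.385682
= 160.88 K

160.88 K


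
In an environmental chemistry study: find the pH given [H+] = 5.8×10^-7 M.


pH = -log10([H+]) = -log10(5.8×10^-7)
= 7 - log10(5.8)
= 7 - 0.76
= 6.24

6.24


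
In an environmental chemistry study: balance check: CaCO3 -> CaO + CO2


Equation: CaCO3 -> CaO + CO2
Check atoms: C: 1=1, Ca: 1=1, O: 3=3
Balanced

Yes, balanced


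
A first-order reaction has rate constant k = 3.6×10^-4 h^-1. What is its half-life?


t½ = ln2/k = 0.693147/(3.6×10^-4 h^-1)
= 1925 h

1925 h


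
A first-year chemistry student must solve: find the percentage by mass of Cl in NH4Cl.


M(NH4Cl) = 1×14.01 + 4×1.008 + 1×35.45 = 53.492 g/mol
Mass of Cl = 1 × 35.45 = 35.45 g/mol
% Cl = 35.45/53.492 × 100 = 66.27%

66.27%


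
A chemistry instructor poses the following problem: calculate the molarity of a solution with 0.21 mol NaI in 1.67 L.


M = n/V = 0.21/1.67 = 0.126 mol/L

0.126 M


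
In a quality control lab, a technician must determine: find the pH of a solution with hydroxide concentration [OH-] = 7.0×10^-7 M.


pOH = -log10([OH-]) = -log10(7.0×10^-7)
= 7 - log10(7.0) = 6.15
pH = 14 - pOH = 14 - 6.15 = 7.85

7.85


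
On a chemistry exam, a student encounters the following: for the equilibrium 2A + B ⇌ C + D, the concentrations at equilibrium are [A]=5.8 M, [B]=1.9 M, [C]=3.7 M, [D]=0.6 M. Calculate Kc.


Kc = [C][D]/([A]^2[B])
= (3.7^1 × 0.6^1)/(5.8^2 × 1.9^1)
= 2.22/63.916
= 0.03473

0.03473


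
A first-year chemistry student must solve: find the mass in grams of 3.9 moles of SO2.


M(SO2) = 64.07 g/mol
mass = n × M = 3.9 × 64.07 = 249.87 g

249.87 g


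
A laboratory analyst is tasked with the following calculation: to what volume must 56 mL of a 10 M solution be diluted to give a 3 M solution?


C1V1 = C2V2
10 × 56 = 3 × V2
V2 = 560/3 = 186.67 mL

186.67 mL


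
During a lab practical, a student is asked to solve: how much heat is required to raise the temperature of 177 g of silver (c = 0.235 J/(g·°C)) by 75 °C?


q = mcΔT = 177 × 0.235 × 75
= 3119.63 J

3119.63 J


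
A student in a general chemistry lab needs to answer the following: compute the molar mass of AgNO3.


M(AgNO3) = 1×107.87 + 1×14.01 + 3×16.0
= 107.87 + 14.01 + 48.0
= 169.88 g/mol

169.88 g/mol


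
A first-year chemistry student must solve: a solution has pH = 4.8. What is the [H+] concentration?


[H+] = 10^(-pH) = 10^(-4.8)
= 1.58×10^-5 M

1.58×10^-5 M


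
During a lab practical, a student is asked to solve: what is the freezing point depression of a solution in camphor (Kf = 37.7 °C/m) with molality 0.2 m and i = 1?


ΔTf = Kf × m × i
= 37.7 × 0.2 × 1
= 7.54 °C

7.54 °C


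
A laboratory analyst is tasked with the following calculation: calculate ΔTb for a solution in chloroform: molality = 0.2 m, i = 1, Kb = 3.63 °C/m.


ΔTb = Kb × m × i
= 3.63 × 0.2 × 1
= 0.726 °C

0.726 °C


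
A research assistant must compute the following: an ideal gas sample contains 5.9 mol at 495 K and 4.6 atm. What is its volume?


PV = nRT  (R = 0.08206 L·atm/(mol·K))
V = nRT/P = 5.9×0.08206×495/4.6
= 52.099 L

52.099 L


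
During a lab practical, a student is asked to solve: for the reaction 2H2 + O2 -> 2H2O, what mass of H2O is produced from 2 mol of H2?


Mole ratio H2O:H2 = 2:2
n(H2O) = 2 × 2/2 = 2.000 mol
mass = 2.000 × 18.02 = 36.04 g

36.04 g


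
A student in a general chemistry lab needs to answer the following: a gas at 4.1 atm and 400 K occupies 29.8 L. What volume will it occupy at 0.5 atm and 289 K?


P1V1/T1 = P2V2/T2
V2 = P1V1T2/(T1P2)
= 4.1×29.8×289/(400×0.5)
= 176.55 L

176.55 L


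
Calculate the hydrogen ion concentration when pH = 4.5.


[H+] = 10^(-pH) = 10^(-4.5)
= 3.16×10^-5 M

3.16×10^-5 M


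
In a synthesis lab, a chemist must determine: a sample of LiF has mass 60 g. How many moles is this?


M(LiF) = 25.94 g/mol
n = mass/M = 60/25.94 = 2.313 mol

2.313 mol


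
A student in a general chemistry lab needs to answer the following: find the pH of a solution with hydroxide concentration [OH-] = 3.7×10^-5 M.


pOH = -log10([OH-]) = -log10(3.7×10^-5)
= 5 - log10(3.7) = 4.43
pH = 14 - pOH = 14 - 4.43 = 9.57

9.57


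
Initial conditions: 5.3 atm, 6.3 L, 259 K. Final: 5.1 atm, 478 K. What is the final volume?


P1V1/T1 = P2V2/T2
V2 = P1V1T2/(T1P2)
= 5.3×6.3×478/(259×5.1)
= 12.083 L

12.083 L


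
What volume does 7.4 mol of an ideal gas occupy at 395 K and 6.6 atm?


PV = nRT  (R = 0.08206 L·atm/(mol·K))
V = nRT/P = 7.4×0.08206×395/6.6
= 36.343 L

36.343 L


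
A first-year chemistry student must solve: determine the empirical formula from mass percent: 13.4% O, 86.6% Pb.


Assume 100 g sample. Moles of each element:
  O: 13.4/16.0 = 0.838 mol
  Pb: 86.6/207.2 = 0.418 mol
Divide by smallest (0.418):
  O: 0.838/0.418 = 2.0
  Pb: 0.418/0.418 = 1.0
Empirical formula: PbO2

PbO2


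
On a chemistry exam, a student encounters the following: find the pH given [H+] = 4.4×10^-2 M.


pH = -log10([H+]) = -log10(4.4×10^-2)
= 2 - log10(4.4)
= 2 - 0.64
= 1.36

1.36


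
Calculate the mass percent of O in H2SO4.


M(H2SO4) = 2×1.008 + 1×32.07 + 4×16.0 = 98.086 g/mol
Mass of O = 4 × 16.0 = 64.00 g/mol
% O = 64.00/98.086 × 100 = 65.25%

65.25%


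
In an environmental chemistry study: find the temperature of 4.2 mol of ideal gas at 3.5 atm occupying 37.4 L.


PV = nRT  (R = 0.08206 L·atm/(mol·K))
T = PV/(nR) = 3.5×37.4/(4.2×0.08206)
= 130.90/0.344652
= 379.80 K

379.80 K


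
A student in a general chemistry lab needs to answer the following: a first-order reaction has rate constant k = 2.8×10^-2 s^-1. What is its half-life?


t½ = ln2/k = 0.693147/(2.8×10^-2 s^-1)
= 24.76 s

24.76 s


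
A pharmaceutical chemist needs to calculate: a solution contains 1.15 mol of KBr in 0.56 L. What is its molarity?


M = n/V = 1.15/0.56 = 2.054 mol/L

2.054 M
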